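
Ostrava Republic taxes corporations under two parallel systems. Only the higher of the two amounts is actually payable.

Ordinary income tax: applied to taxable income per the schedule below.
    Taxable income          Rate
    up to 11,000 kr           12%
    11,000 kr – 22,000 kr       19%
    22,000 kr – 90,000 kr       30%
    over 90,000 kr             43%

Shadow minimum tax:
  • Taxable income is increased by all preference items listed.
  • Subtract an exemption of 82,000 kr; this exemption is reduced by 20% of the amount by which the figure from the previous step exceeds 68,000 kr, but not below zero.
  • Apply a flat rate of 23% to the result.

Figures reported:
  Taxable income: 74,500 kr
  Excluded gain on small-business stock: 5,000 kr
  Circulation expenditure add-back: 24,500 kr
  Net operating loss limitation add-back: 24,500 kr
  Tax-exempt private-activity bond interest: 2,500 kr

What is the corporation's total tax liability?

19,160 kr

Ordinary income tax:
  11,000 kr × 12% = 1,320 kr
  11,000 kr × 19% = 2,090 kr
  52,500 kr × 30% = 15,750 kr
  → 19,160 kr

Shadow minimum tax:
  Adjusted income: 74,500 kr + 5,000 kr + 24,500 kr + 24,500 kr + 2,500 kr = 131,000 kr
  Exemption: 82,000 kr − 20% × (131,000 kr − 68,000 kr) = 82,000 kr − 12,600 kr = 69,400 kr
  Base: 131,000 kr − 69,400 kr = 61,600 kr
  61,600 kr × 23% = 14,168 kr

19,160 kr > 14,168 kr, so the ordinary income tax governs.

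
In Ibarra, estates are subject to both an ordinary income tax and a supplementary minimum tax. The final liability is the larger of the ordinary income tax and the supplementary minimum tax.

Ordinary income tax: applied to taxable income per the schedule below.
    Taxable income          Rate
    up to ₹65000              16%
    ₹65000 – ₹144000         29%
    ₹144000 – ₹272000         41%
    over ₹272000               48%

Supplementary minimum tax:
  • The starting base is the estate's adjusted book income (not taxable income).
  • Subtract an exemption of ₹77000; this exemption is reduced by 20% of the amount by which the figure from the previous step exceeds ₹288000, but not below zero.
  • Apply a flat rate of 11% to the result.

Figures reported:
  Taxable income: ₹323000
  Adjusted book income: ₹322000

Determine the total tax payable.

Supplementary minimum tax:
  Base (adjusted book income): ₹322000
  Exemption: ₹77000 − 20% × (₹322000 − ₹288000) = ₹77000 − ₹6800 = ₹70200
  Base: ₹322000 − ₹70200 = ₹251800
  ₹251800 × 11% = ₹27698

Ordinary income tax:
  ₹65000 × 16% = ₹10400
  ₹79000 × 29% = ₹22910
  ₹128000 × 41% = ₹52480
  ₹51000 × 48% = ₹24480
  → ₹110270

₹110270 > ₹27698, so the ordinary income tax governs.

₹110270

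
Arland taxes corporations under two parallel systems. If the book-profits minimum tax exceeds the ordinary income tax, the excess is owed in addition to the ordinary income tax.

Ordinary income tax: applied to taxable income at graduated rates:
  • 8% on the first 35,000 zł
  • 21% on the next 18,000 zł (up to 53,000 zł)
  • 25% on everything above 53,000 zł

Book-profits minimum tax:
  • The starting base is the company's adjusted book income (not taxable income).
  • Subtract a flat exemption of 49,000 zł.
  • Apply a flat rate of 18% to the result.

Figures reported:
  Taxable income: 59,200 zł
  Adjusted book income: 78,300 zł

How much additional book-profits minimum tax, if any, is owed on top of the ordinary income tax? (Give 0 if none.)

0 zł

Ordinary income tax:
  35,000 zł × 8% = 2,800 zł
  18,000 zł × 21% = 3,780 zł
  6,200 zł × 25% = 1,550 zł
  → 8,130 zł

Book-profits minimum tax:
  Base (adjusted book income): 78,300 zł
  Less exemption 49,000 zł → base 29,300 zł
  29,300 zł × 18% = 5,274 zł

5,274 zł ≤ 8,130 zł, so no add-on is due.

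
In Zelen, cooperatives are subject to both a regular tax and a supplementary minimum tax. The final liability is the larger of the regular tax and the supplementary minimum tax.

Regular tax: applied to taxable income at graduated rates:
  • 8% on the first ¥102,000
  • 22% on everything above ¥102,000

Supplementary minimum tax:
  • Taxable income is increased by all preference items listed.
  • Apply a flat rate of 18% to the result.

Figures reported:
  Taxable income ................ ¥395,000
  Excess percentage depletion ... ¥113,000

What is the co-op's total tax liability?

Regular tax:
  ¥102,000 × 8% = ¥8,160
  ¥293,000 × 22% = ¥64,460
  → ¥72,620

Supplementary minimum tax:
  Adjusted income: ¥395,000 + ¥113,000 = ¥508,000
  ¥508,000 × 18% = ¥91,440

¥91,440 > ¥72,620, so the supplementary minimum tax is the binding amount.

¥91,440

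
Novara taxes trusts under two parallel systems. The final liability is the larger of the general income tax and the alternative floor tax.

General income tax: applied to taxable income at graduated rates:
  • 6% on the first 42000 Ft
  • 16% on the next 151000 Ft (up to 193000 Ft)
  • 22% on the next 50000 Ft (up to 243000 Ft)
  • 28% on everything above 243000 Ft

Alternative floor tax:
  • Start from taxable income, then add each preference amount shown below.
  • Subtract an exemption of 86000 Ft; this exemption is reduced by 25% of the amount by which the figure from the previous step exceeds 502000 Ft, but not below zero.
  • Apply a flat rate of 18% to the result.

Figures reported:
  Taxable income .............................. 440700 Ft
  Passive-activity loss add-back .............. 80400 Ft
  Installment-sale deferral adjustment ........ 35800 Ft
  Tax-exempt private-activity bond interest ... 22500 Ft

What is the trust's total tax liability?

93036 Ft

General income tax:
  42000 Ft × 6% = 2520 Ft
  151000 Ft × 16% = 24160 Ft
  50000 Ft × 22% = 11000 Ft
  197700 Ft × 28% = 55356 Ft
  → 93036 Ft

Alternative floor tax:
  Adjusted income: 440700 Ft + 80400 Ft + 35800 Ft + 22500 Ft = 579400 Ft
  Exemption: 86000 Ft − 25% × (579400 Ft − 502000 Ft) = 86000 Ft − 19350 Ft = 66650 Ft
  Base: 579400 Ft − 66650 Ft = 512750 Ft
  512750 Ft × 18% = 92295 Ft

93036 Ft > 92295 Ft, so the general income tax governs.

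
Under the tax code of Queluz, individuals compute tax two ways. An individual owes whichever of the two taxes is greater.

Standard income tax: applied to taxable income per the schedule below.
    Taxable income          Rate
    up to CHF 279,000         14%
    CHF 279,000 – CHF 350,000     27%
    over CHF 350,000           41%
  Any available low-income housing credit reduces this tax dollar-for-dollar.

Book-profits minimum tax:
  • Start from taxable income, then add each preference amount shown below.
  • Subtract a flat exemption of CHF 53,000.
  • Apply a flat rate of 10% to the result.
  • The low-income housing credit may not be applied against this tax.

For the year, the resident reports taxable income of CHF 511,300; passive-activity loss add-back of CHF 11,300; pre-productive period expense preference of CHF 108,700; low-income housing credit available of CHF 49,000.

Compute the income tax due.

Book-profits minimum tax:
  Adjusted income: CHF 511,300 + CHF 11,300 + CHF 108,700 = CHF 631,300
  Less exemption CHF 53,000 → base CHF 578,300
  CHF 578,300 × 10% = CHF 57,830

Standard income tax:
  CHF 279,000 × 14% = CHF 39,060
  CHF 71,000 × 27% = CHF 19,170
  CHF 161,300 × 41% = CHF 66,133
  → CHF 124,363
  Less low-income housing credit CHF 49,000 → CHF 75,363

CHF 75,363 > CHF 57,830, so the standard income tax governs.

CHF 75,363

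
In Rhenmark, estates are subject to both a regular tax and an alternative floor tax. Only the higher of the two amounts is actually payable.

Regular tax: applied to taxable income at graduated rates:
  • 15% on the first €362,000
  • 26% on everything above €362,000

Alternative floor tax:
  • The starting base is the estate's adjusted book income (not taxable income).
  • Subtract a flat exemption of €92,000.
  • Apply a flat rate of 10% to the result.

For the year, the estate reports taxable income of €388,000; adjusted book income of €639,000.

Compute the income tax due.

€61,060

Regular tax:
  €362,000 × 15% = €54,300
  €26,000 × 26% = €6,760
  → €61,060

Alternative floor tax:
  Base (adjusted book income): €639,000
  Less exemption €92,000 → base €547,000
  €547,000 × 10% = €54,700

€61,060 > €54,700, so the regular tax governs.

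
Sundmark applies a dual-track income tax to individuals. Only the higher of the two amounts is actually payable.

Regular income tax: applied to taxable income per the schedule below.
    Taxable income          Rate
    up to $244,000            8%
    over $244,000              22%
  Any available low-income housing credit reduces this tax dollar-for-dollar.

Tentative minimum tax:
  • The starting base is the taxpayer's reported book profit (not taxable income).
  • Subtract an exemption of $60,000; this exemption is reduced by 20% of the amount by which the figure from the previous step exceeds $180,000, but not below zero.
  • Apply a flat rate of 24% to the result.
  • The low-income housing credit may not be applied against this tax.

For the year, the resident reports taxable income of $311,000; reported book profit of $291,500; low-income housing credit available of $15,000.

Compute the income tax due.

$60,912

Tentative minimum tax:
  Base (reported book profit): $291,500
  Exemption: $60,000 − 20% × ($291,500 − $180,000) = $60,000 − $22,300 = $37,700
  Base: $291,500 − $37,700 = $253,800
  $253,800 × 24% = $60,912

Regular income tax:
  $244,000 × 8% = $19,520
  $67,000 × 22% = $14,740
  → $34,260
  Less low-income housing credit $15,000 → $19,260

$60,912 > $19,260, so the tentative minimum tax is the binding amount.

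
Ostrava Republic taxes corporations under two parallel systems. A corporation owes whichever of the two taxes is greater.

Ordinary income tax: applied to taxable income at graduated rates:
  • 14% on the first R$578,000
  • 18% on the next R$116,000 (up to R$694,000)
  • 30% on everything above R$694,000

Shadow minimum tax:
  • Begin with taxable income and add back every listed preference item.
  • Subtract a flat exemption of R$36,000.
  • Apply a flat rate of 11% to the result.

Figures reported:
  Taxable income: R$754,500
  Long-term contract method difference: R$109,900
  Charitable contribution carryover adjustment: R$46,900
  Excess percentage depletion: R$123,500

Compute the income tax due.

Shadow minimum tax:
  Adjusted income: R$754,500 + R$109,900 + R$46,900 + R$123,500 = R$1,034,800
  Less exemption R$36,000 → base R$998,800
  R$998,800 × 11% = R$109,868

Ordinary income tax:
  R$578,000 × 14% = R$80,920
  R$116,000 × 18% = R$20,880
  R$60,500 × 30% = R$18,150
  → R$119,950

R$119,950 > R$109,868, so the ordinary income tax governs.

R$119,950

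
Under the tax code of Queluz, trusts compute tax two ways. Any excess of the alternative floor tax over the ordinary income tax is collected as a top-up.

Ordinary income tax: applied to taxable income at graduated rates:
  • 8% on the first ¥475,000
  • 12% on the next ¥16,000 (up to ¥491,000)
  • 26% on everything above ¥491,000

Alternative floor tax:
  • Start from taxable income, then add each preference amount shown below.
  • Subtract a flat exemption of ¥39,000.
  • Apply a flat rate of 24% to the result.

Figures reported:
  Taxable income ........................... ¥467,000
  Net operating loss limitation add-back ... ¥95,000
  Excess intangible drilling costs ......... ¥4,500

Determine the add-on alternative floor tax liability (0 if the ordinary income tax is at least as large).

¥89,240

Ordinary income tax:
  ¥467,000 × 8% = ¥37,360

Alternative floor tax:
  Adjusted income: ¥467,000 + ¥95,000 + ¥4,500 = ¥566,500
  Less exemption ¥39,000 → base ¥527,500
  ¥527,500 × 24% = ¥126,600

Excess of alternative floor tax over ordinary income tax: ¥126,600 − ¥37,360 = ¥89,240.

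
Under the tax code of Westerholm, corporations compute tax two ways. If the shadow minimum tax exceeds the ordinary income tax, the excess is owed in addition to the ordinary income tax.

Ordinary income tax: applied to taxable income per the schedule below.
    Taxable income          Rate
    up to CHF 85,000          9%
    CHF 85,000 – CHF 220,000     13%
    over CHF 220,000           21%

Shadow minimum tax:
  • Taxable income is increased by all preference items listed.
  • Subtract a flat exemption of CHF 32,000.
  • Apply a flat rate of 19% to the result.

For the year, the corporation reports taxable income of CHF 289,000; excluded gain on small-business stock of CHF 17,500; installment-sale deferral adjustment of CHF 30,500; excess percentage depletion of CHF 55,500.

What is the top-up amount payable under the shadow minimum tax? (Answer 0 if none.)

CHF 28,805

Ordinary income tax:
  CHF 85,000 × 9% = CHF 7,650
  CHF 135,000 × 13% = CHF 17,550
  CHF 69,000 × 21% = CHF 14,490
  → CHF 39,690

Shadow minimum tax:
  Adjusted income: CHF 289,000 + CHF 17,500 + CHF 30,500 + CHF 55,500 = CHF 392,500
  Less exemption CHF 32,000 → base CHF 360,500
  CHF 360,500 × 19% = CHF 68,495

Excess of shadow minimum tax over ordinary income tax: CHF 68,495 − CHF 39,690 = CHF 28,805.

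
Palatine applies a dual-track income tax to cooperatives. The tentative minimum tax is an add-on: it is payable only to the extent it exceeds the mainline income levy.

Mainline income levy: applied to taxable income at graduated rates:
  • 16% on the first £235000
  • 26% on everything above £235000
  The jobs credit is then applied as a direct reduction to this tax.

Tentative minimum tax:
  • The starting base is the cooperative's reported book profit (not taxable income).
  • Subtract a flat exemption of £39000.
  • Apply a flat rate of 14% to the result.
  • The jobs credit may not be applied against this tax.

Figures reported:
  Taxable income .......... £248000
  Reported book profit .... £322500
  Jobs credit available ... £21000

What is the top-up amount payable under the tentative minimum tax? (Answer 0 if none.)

Mainline income levy:
  £235000 × 16% = £37600
  £13000 × 26% = £3380
  → £40980
  Less jobs credit £21000 → £19980

Tentative minimum tax:
  Base (reported book profit): £322500
  Less exemption £39000 → base £283500
  £283500 × 14% = £39690

Excess of tentative minimum tax over mainline income levy: £39690 − £19980 = £19710.

£19710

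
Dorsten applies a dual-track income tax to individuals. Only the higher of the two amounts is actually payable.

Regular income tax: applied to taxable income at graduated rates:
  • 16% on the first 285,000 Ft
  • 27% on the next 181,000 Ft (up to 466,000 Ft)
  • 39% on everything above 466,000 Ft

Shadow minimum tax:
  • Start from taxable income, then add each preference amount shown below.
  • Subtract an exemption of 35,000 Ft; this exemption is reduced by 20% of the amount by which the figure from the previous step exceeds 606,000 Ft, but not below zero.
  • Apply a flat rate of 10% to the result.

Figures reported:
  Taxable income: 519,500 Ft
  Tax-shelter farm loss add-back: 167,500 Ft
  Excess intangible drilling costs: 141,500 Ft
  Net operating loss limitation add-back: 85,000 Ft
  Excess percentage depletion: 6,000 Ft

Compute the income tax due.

Regular income tax:
  285,000 Ft × 16% = 45,600 Ft
  181,000 Ft × 27% = 48,870 Ft
  53,500 Ft × 39% = 20,865 Ft
  → 115,335 Ft

Shadow minimum tax:
  Adjusted income: 519,500 Ft + 167,500 Ft + 141,500 Ft + 85,000 Ft + 6,000 Ft = 919,500 Ft
  Exemption: 20% × (919,500 Ft − 606,000 Ft) = 62,700 Ft ≥ 35,000 Ft, so the exemption is fully phased out
  Base: 919,500 Ft − 0 Ft = 919,500 Ft
  919,500 Ft × 10% = 91,950 Ft

115,335 Ft > 91,950 Ft, so the regular income tax governs.

115,335 Ft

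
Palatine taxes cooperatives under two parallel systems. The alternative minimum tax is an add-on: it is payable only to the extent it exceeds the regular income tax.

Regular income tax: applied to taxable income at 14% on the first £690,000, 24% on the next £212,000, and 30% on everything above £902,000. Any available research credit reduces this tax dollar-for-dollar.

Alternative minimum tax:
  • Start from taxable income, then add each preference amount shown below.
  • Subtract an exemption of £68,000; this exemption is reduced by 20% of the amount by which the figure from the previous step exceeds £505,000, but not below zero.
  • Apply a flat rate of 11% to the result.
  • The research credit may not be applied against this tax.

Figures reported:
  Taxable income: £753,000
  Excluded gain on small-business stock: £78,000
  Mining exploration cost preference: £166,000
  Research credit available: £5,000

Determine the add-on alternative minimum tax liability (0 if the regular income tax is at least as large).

£2,950

Alternative minimum tax:
  Adjusted income: £753,000 + £78,000 + £166,000 = £997,000
  Exemption: 20% × (£997,000 − £505,000) = £98,400 ≥ £68,000, so the exemption is fully phased out
  Base: £997,000 − £0 = £997,000
  £997,000 × 11% = £109,670

Regular income tax:
  £690,000 × 14% = £96,600
  £63,000 × 24% = £15,120
  → £111,720
  Less research credit £5,000 → £106,720

Excess of alternative minimum tax over regular income tax: £109,670 − £106,720 = £2,950.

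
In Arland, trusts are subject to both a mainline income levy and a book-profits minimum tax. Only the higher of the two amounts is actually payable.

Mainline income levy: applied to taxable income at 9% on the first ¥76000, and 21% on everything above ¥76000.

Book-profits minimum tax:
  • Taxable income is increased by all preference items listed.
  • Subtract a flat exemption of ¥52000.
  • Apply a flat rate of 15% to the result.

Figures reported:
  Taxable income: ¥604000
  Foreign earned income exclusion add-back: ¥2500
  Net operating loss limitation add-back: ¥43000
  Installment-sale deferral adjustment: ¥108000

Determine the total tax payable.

¥117720

Mainline income levy:
  ¥76000 × 9% = ¥6840
  ¥528000 × 21% = ¥110880
  → ¥117720

Book-profits minimum tax:
  Adjusted income: ¥604000 + ¥2500 + ¥43000 + ¥108000 = ¥757500
  Less exemption ¥52000 → base ¥705500
  ¥705500 × 15% = ¥105825

¥117720 > ¥105825, so the mainline income levy governs.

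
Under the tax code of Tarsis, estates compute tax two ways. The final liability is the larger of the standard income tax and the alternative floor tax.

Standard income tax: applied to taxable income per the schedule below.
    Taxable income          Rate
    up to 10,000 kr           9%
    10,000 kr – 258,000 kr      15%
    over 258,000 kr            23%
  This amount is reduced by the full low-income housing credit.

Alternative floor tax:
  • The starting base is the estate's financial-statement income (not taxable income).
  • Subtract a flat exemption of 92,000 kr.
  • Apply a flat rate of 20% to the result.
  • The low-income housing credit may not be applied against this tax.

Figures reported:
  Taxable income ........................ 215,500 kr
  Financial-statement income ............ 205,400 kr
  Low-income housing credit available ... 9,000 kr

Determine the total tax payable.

Alternative floor tax:
  Base (financial-statement income): 205,400 kr
  Less exemption 92,000 kr → base 113,400 kr
  113,400 kr × 20% = 22,680 kr

Standard income tax:
  10,000 kr × 9% = 900 kr
  205,500 kr × 15% = 30,825 kr
  → 31,725 kr
  Less low-income housing credit 9,000 kr → 22,725 kr

22,725 kr > 22,680 kr, so the standard income tax governs.

22,725 kr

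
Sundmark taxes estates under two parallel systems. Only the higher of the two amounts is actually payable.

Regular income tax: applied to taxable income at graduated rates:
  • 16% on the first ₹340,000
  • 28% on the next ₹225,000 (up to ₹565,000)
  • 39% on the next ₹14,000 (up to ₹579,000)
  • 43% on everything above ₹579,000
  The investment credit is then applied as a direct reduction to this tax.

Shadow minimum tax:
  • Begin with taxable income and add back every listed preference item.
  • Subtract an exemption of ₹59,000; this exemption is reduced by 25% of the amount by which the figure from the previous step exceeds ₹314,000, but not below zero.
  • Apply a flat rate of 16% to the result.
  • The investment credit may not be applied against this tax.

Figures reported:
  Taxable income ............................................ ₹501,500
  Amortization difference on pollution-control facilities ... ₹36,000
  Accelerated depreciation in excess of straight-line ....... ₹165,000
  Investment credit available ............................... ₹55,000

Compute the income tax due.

₹112,400

Shadow minimum tax:
  Adjusted income: ₹501,500 + ₹36,000 + ₹165,000 = ₹702,500
  Exemption: 25% × (₹702,500 − ₹314,000) = ₹97,125 ≥ ₹59,000, so the exemption is fully phased out
  Base: ₹702,500 − ₹0 = ₹702,500
  ₹702,500 × 16% = ₹112,400

Regular income tax:
  ₹340,000 × 16% = ₹54,400
  ₹161,500 × 28% = ₹45,220
  → ₹99,620
  Less investment credit ₹55,000 → ₹44,620

₹112,400 > ₹44,620, so the shadow minimum tax is the binding amount.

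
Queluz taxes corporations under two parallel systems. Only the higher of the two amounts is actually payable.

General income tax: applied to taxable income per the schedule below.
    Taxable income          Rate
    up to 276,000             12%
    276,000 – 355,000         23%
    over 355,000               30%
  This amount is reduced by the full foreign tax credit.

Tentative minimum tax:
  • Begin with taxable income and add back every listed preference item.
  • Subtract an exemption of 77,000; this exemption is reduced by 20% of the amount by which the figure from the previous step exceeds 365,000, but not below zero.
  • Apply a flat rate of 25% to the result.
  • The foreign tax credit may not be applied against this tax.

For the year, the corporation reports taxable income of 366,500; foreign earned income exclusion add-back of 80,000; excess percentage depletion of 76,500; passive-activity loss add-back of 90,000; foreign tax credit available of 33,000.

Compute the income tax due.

General income tax:
  276,000 × 12% = 33,120
  79,000 × 23% = 18,170
  11,500 × 30% = 3,450
  → 54,740
  Less foreign tax credit 33,000 → 21,740

Tentative minimum tax:
  Adjusted income: 366,500 + 80,000 + 76,500 + 90,000 = 613,000
  Exemption: 77,000 − 20% × (613,000 − 365,000) = 77,000 − 49,600 = 27,400
  Base: 613,000 − 27,400 = 585,600
  585,600 × 25% = 146,400

146,400 > 21,740, so the tentative minimum tax is the binding amount.

146,400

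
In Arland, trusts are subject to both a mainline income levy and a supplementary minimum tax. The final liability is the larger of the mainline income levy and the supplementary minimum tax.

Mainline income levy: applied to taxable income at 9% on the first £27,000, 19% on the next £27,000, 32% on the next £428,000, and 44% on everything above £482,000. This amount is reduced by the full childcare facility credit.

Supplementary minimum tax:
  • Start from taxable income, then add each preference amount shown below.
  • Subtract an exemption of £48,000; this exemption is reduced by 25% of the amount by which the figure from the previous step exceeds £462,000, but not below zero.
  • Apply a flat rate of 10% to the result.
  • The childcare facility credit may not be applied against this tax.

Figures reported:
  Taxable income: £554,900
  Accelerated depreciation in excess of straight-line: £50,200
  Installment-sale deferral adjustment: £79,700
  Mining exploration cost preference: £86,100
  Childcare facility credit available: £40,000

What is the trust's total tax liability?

Mainline income levy:
  £27,000 × 9% = £2,430
  £27,000 × 19% = £5,130
  £428,000 × 32% = £136,960
  £72,900 × 44% = £32,076
  → £176,596
  Less childcare facility credit £40,000 → £136,596

Supplementary minimum tax:
  Adjusted income: £554,900 + £50,200 + £79,700 + £86,100 = £770,900
  Exemption: 25% × (£770,900 − £462,000) = £77,225 ≥ £48,000, so the exemption is fully phased out
  Base: £770,900 − £0 = £770,900
  £770,900 × 10% = £77,090

£136,596 > £77,090, so the mainline income levy governs.

£136,596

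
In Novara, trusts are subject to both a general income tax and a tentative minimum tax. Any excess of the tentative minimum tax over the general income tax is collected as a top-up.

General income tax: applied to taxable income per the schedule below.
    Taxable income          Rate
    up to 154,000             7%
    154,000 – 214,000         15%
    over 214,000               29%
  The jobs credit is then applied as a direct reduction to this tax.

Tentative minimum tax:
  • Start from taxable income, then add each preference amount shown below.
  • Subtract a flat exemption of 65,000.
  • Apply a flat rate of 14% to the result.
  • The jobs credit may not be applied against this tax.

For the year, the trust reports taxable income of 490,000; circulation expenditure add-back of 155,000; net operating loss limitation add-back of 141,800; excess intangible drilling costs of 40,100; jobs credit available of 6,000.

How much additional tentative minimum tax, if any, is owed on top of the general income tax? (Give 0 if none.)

General income tax:
  154,000 × 7% = 10,780
  60,000 × 15% = 9,000
  276,000 × 29% = 80,040
  → 99,820
  Less jobs credit 6,000 → 93,820

Tentative minimum tax:
  Adjusted income: 490,000 + 155,000 + 141,800 + 40,100 = 826,900
  Less exemption 65,000 → base 761,900
  761,900 × 14% = 106,666

Excess of tentative minimum tax over general income tax: 106,666 − 93,820 = 12,846.

12,846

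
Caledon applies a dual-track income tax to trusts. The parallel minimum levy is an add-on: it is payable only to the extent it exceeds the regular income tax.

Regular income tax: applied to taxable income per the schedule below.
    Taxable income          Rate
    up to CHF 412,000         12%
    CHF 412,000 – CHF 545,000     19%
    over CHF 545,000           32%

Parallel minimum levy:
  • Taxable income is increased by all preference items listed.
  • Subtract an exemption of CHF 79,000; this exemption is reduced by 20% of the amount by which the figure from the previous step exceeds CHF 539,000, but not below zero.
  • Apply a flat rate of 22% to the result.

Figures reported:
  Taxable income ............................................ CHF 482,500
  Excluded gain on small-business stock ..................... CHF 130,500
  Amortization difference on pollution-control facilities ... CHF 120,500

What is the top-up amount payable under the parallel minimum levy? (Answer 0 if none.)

CHF 89,713

Parallel minimum levy:
  Adjusted income: CHF 482,500 + CHF 130,500 + CHF 120,500 = CHF 733,500
  Exemption: CHF 79,000 − 20% × (CHF 733,500 − CHF 539,000) = CHF 79,000 − CHF 38,900 = CHF 40,100
  Base: CHF 733,500 − CHF 40,100 = CHF 693,400
  CHF 693,400 × 22% = CHF 152,548

Regular income tax:
  CHF 412,000 × 12% = CHF 49,440
  CHF 70,500 × 19% = CHF 13,395
  → CHF 62,835

Excess of parallel minimum levy over regular income tax: CHF 152,548 − CHF 62,835 = CHF 89,713.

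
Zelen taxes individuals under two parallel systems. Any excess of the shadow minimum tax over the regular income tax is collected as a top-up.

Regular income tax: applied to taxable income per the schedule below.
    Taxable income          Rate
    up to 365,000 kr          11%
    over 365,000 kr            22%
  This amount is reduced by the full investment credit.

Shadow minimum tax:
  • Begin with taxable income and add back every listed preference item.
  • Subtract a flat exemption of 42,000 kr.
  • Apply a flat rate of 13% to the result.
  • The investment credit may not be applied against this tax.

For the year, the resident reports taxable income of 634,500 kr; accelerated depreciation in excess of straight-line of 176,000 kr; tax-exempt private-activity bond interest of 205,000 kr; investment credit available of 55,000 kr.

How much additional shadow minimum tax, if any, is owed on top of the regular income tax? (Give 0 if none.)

Regular income tax:
  365,000 kr × 11% = 40,150 kr
  269,500 kr × 22% = 59,290 kr
  → 99,440 kr
  Less investment credit 55,000 kr → 44,440 kr

Shadow minimum tax:
  Adjusted income: 634,500 kr + 176,000 kr + 205,000 kr = 1,015,500 kr
  Less exemption 42,000 kr → base 973,500 kr
  973,500 kr × 13% = 126,555 kr

Excess of shadow minimum tax over regular income tax: 126,555 kr − 44,440 kr = 82,115 kr.

82,115 kr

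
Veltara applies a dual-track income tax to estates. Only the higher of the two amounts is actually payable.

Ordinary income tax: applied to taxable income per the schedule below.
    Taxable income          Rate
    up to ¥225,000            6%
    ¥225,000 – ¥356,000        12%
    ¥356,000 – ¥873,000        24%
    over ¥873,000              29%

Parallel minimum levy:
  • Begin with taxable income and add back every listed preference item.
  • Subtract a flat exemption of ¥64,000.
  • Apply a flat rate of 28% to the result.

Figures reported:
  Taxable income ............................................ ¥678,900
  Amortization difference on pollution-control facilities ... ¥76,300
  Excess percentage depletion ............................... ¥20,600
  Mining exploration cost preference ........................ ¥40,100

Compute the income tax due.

Ordinary income tax:
  ¥225,000 × 6% = ¥13,500
  ¥131,000 × 12% = ¥15,720
  ¥322,900 × 24% = ¥77,496
  → ¥106,716

Parallel minimum levy:
  Adjusted income: ¥678,900 + ¥76,300 + ¥20,600 + ¥40,100 = ¥815,900
  Less exemption ¥64,000 → base ¥751,900
  ¥751,900 × 28% = ¥210,532

¥210,532 > ¥106,716, so the parallel minimum levy is the binding amount.

¥210,532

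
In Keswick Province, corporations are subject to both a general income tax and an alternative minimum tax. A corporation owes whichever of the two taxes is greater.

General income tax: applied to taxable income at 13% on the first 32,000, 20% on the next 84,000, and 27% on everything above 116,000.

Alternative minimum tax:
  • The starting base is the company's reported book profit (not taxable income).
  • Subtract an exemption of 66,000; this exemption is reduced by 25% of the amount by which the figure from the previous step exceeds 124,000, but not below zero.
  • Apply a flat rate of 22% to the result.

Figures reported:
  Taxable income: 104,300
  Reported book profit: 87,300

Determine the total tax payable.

General income tax:
  32,000 × 13% = 4,160
  72,300 × 20% = 14,460
  → 18,620

Alternative minimum tax:
  Base (reported book profit): 87,300
  Exemption: 87,300 ≤ 124,000, so full 66,000 applies
  Base: 87,300 − 66,000 = 21,300
  21,300 × 22% = 4,686

18,620 > 4,686, so the general income tax governs.

18,620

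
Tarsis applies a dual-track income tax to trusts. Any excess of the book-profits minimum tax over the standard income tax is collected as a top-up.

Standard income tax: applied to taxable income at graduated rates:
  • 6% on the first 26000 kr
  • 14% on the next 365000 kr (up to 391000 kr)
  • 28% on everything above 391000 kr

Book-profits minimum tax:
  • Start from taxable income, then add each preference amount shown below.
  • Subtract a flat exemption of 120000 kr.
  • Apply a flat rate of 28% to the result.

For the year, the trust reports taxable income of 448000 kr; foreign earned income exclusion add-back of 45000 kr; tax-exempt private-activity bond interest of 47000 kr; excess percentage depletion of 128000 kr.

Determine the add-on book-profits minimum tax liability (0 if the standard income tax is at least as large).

Book-profits minimum tax:
  Adjusted income: 448000 kr + 45000 kr + 47000 kr + 128000 kr = 668000 kr
  Less exemption 120000 kr → base 548000 kr
  548000 kr × 28% = 153440 kr

Standard income tax:
  26000 kr × 6% = 1560 kr
  365000 kr × 14% = 51100 kr
  57000 kr × 28% = 15960 kr
  → 68620 kr

Excess of book-profits minimum tax over standard income tax: 153440 kr − 68620 kr = 84820 kr.

84820 kr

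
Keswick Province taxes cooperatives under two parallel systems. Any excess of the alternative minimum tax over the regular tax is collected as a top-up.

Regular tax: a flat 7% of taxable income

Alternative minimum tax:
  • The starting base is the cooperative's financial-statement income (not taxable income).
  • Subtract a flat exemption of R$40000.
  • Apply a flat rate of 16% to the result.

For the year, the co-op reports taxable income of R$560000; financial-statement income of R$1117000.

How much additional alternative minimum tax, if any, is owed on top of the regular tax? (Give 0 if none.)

R$133120

Alternative minimum tax:
  Base (financial-statement income): R$1117000
  Less exemption R$40000 → base R$1077000
  R$1077000 × 16% = R$172320

Regular tax:
  R$560000 × 7% = R$39200

Excess of alternative minimum tax over regular tax: R$172320 − R$39200 = R$133120.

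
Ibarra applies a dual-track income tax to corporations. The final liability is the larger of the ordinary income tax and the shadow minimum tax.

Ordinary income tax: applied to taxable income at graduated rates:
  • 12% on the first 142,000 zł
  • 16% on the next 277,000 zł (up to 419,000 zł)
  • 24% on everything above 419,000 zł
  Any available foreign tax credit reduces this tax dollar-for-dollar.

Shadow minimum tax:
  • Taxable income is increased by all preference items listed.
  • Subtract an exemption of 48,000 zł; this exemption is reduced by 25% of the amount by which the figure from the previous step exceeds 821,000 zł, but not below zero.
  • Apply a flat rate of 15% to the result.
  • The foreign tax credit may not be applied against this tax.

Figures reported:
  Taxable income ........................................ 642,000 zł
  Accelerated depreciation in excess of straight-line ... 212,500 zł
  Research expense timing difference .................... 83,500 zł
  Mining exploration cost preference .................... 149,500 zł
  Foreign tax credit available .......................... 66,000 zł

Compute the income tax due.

Ordinary income tax:
  142,000 zł × 12% = 17,040 zł
  277,000 zł × 16% = 44,320 zł
  223,000 zł × 24% = 53,520 zł
  → 114,880 zł
  Less foreign tax credit 66,000 zł → 48,880 zł

Shadow minimum tax:
  Adjusted income: 642,000 zł + 212,500 zł + 83,500 zł + 149,500 zł = 1,087,500 zł
  Exemption: 25% × (1,087,500 zł − 821,000 zł) = 66,625 zł ≥ 48,000 zł, so the exemption is fully phased out
  Base: 1,087,500 zł − 0 zł = 1,087,500 zł
  1,087,500 zł × 15% = 163,125 zł

163,125 zł > 48,880 zł, so the shadow minimum tax is the binding amount.

163,125 zł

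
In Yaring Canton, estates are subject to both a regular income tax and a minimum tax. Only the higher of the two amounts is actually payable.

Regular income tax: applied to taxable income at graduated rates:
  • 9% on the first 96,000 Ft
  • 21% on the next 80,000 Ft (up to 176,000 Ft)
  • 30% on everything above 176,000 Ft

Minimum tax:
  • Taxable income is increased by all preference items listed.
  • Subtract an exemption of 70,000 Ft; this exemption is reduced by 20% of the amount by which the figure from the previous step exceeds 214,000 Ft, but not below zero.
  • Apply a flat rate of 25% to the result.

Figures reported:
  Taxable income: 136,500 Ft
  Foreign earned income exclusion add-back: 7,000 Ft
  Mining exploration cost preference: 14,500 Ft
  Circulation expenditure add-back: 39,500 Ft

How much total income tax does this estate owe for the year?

31,875 Ft

Minimum tax:
  Adjusted income: 136,500 Ft + 7,000 Ft + 14,500 Ft + 39,500 Ft = 197,500 Ft
  Exemption: 197,500 Ft ≤ 214,000 Ft, so full 70,000 Ft applies
  Base: 197,500 Ft − 70,000 Ft = 127,500 Ft
  127,500 Ft × 25% = 31,875 Ft

Regular income tax:
  96,000 Ft × 9% = 8,640 Ft
  40,500 Ft × 21% = 8,505 Ft
  → 17,145 Ft

31,875 Ft > 17,145 Ft, so the minimum tax is the binding amount.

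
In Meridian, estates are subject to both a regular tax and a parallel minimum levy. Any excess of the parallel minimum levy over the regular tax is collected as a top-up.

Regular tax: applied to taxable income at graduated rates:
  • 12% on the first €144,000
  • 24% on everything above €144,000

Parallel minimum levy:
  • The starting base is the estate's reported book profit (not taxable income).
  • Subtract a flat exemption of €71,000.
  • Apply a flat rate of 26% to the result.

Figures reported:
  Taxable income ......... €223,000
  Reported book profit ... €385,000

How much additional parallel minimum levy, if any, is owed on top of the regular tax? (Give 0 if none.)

Parallel minimum levy:
  Base (reported book profit): €385,000
  Less exemption €71,000 → base €314,000
  €314,000 × 26% = €81,640

Regular tax:
  €144,000 × 12% = €17,280
  €79,000 × 24% = €18,960
  → €36,240

Excess of parallel minimum levy over regular tax: €81,640 − €36,240 = €45,400.

€45,400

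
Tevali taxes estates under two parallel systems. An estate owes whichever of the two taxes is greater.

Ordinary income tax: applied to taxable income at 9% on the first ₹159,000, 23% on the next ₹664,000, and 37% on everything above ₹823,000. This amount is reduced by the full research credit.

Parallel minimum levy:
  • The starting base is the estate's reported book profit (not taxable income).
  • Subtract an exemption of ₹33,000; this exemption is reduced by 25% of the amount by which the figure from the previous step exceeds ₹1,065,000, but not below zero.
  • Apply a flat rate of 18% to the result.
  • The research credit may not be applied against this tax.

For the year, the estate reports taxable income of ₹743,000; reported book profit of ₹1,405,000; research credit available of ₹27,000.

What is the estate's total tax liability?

Parallel minimum levy:
  Base (reported book profit): ₹1,405,000
  Exemption: 25% × (₹1,405,000 − ₹1,065,000) = ₹85,000 ≥ ₹33,000, so the exemption is fully phased out
  Base: ₹1,405,000 − ₹0 = ₹1,405,000
  ₹1,405,000 × 18% = ₹252,900

Ordinary income tax:
  ₹159,000 × 9% = ₹14,310
  ₹584,000 × 23% = ₹134,320
  → ₹148,630
  Less research credit ₹27,000 → ₹121,630

₹252,900 > ₹121,630, so the parallel minimum levy is the binding amount.

₹252,900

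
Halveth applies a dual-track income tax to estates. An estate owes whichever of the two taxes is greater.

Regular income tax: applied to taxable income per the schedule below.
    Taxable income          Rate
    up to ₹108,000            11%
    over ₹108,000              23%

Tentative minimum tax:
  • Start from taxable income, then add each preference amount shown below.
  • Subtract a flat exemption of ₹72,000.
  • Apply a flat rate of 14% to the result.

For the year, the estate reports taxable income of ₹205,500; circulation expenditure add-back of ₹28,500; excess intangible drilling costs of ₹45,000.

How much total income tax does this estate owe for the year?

₹34,305

Regular income tax:
  ₹108,000 × 11% = ₹11,880
  ₹97,500 × 23% = ₹22,425
  → ₹34,305

Tentative minimum tax:
  Adjusted income: ₹205,500 + ₹28,500 + ₹45,000 = ₹279,000
  Less exemption ₹72,000 → base ₹207,000
  ₹207,000 × 14% = ₹28,980

₹34,305 > ₹28,980, so the regular income tax governs.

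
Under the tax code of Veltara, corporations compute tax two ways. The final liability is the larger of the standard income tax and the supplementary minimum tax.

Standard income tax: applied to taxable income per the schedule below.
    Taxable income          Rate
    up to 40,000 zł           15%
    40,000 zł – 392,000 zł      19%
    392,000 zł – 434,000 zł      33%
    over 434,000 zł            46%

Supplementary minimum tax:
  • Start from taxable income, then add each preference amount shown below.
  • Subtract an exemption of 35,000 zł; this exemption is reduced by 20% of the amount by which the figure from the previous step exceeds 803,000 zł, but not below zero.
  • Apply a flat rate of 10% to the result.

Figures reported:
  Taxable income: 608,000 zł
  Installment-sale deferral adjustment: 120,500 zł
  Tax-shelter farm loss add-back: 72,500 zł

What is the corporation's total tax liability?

Standard income tax:
  40,000 zł × 15% = 6,000 zł
  352,000 zł × 19% = 66,880 zł
  42,000 zł × 33% = 13,860 zł
  174,000 zł × 46% = 80,040 zł
  → 166,780 zł

Supplementary minimum tax:
  Adjusted income: 608,000 zł + 120,500 zł + 72,500 zł = 801,000 zł
  Exemption: 801,000 zł ≤ 803,000 zł, so full 35,000 zł applies
  Base: 801,000 zł − 35,000 zł = 766,000 zł
  766,000 zł × 10% = 76,600 zł

166,780 zł > 76,600 zł, so the standard income tax governs.

166,780 zł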